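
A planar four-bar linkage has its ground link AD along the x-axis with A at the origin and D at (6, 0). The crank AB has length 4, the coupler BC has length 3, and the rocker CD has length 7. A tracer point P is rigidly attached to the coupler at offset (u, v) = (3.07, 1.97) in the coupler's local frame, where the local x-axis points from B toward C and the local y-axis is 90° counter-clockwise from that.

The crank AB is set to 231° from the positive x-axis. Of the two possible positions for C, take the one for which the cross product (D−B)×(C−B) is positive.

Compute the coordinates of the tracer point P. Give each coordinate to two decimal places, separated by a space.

-2.64 0.54

A=(0,0), D=(6.00,0)
B = A + 4.00·(cos231°, sin231°) = (-2.5173, -3.1086)
|BD| = 9.0668
circle(B,3.00) ∩ circle(D,7.00): a=2.3276, h=1.8927
  candidates: C₊=(-0.9797,-0.5326) cross=17.161; C₋=(0.3181,-4.0886) cross=-17.161
  mode + wants cross > 0 → take C=(-0.9797,-0.5326) (cross=17.161)
ex = (C−B)/|BC| = (0.5125,0.8587); ey = (-0.8587,0.5125)
P = B + 3.07·ex + 1.97·ey = (-2.6354,0.5372)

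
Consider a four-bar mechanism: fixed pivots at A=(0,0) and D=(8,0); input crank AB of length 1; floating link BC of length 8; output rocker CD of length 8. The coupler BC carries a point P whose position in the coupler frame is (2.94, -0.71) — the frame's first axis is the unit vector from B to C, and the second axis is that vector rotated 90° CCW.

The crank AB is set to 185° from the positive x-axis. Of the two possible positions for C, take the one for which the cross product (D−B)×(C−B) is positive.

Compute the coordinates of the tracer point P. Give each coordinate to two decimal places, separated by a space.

A=(0,0), D=(8.00,0)
B = A + 1.00·(cos185°, sin185°) = (-0.9962, -0.0872)
|BD| = 8.9966
circle(B,8.00) ∩ circle(D,8.00): a=4.4983, h=6.6155
  candidates: C₊=(3.4378,6.5716) cross=59.517; C₋=(3.5660,-6.6588) cross=-59.517
  mode + wants cross > 0 → take C=(3.4378,6.5716) (cross=59.517)
ex = (C−B)/|BC| = (0.5543,0.8323); ey = (-0.8323,0.5543)
P = B + 2.94·ex + -0.71·ey = (1.2243,1.9664)

1.22 1.97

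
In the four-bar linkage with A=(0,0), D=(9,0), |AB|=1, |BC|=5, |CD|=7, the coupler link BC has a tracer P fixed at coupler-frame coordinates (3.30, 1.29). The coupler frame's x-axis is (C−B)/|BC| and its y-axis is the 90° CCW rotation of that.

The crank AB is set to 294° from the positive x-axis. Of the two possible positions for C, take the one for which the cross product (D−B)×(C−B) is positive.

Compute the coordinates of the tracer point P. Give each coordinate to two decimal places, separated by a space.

A=(0,0), D=(9.00,0)
B = A + 1.00·(cos294°, sin294°) = (0.4067, -0.9135)
|BD| = 8.6417
circle(B,5.00) ∩ circle(D,7.00): a=2.9322, h=4.0499
  candidates: C₊=(2.8944,3.4237) cross=34.998; C₋=(3.7507,-4.6308) cross=-34.998
  mode + wants cross > 0 → take C=(2.8944,3.4237) (cross=34.998)
ex = (C−B)/|BC| = (0.4975,0.8674); ey = (-0.8674,0.4975)
P = B + 3.30·ex + 1.29·ey = (0.9296,2.5908)

0.93 2.59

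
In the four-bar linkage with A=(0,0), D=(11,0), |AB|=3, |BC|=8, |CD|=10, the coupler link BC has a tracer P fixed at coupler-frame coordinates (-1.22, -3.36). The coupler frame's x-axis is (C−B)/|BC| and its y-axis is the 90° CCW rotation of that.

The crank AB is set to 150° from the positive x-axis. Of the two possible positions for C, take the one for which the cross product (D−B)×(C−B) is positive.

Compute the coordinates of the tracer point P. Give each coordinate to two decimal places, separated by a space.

A=(0,0), D=(11.00,0)
B = A + 3.00·(cos150°, sin150°) = (-2.5981, 1.5000)
|BD| = 13.6806
circle(B,8.00) ∩ circle(D,10.00): a=5.5245, h=5.7861
  candidates: C₊=(3.5276,6.6455) cross=79.158; C₋=(2.2587,-4.8570) cross=-79.158
  mode + wants cross > 0 → take C=(3.5276,6.6455) (cross=79.158)
ex = (C−B)/|BC| = (0.7657,0.6432); ey = (-0.6432,0.7657)
P = B + -1.22·ex + -3.36·ey = (-1.3711,-1.8575)

-1.37 -1.86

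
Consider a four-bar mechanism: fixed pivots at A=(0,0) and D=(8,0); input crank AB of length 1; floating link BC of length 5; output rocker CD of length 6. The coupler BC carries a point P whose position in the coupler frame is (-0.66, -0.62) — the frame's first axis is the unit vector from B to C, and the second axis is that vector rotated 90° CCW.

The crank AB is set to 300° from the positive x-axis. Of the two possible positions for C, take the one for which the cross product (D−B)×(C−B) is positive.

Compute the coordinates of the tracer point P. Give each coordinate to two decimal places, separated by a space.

A=(0,0), D=(8.00,0)
B = A + 1.00·(cos300°, sin300°) = (0.5000, -0.8660)
|BD| = 7.5498
circle(B,5.00) ∩ circle(D,6.00): a=3.0464, h=3.9648
  candidates: C₊=(3.0715,3.4220) cross=29.933; C₋=(3.9811,-4.4552) cross=-29.933
  mode + wants cross > 0 → take C=(3.0715,3.4220) (cross=29.933)
ex = (C−B)/|BC| = (0.5143,0.8576); ey = (-0.8576,0.5143)
P = B + -0.66·ex + -0.62·ey = (0.6923,-1.7509)

0.69 -1.75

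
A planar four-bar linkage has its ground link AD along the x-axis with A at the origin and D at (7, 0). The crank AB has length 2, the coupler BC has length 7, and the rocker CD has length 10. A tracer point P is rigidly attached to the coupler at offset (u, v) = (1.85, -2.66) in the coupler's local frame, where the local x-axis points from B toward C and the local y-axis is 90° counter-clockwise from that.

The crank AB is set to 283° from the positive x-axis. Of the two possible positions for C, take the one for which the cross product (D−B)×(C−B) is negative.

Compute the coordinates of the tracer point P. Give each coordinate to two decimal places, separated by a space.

-1.68 -4.39

A=(0,0), D=(7.00,0)
B = A + 2.00·(cos283°, sin283°) = (0.4499, -1.9487)
|BD| = 6.8338
circle(B,7.00) ∩ circle(D,10.00): a=-0.3145, h=6.9929
  candidates: C₊=(-1.8457,4.6642) cross=47.789; C₋=(2.1426,-8.7410) cross=-47.789
  mode - wants cross < 0 → take C=(2.1426,-8.7410) (cross=-47.789)
ex = (C−B)/|BC| = (0.2418,-0.9703); ey = (0.9703,0.2418)
P = B + 1.85·ex + -2.66·ey = (-1.6838,-4.3870)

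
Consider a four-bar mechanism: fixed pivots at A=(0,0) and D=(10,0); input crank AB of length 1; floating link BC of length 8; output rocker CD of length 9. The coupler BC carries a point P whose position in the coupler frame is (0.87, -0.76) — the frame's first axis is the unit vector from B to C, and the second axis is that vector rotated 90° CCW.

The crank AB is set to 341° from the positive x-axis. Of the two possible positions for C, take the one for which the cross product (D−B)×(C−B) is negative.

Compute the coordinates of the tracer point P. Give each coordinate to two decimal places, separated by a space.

A=(0,0), D=(10.00,0)
B = A + 1.00·(cos341°, sin341°) = (0.9455, -0.3256)
|BD| = 9.0603
circle(B,8.00) ∩ circle(D,9.00): a=3.5920, h=7.1482
  candidates: C₊=(4.2783,6.9471) cross=64.766; C₋=(4.7921,-7.3401) cross=-64.766
  mode - wants cross < 0 → take C=(4.7921,-7.3401) (cross=-64.766)
ex = (C−B)/|BC| = (0.4808,-0.8768); ey = (0.8768,0.4808)
P = B + 0.87·ex + -0.76·ey = (0.6974,-1.4538)

0.70 -1.45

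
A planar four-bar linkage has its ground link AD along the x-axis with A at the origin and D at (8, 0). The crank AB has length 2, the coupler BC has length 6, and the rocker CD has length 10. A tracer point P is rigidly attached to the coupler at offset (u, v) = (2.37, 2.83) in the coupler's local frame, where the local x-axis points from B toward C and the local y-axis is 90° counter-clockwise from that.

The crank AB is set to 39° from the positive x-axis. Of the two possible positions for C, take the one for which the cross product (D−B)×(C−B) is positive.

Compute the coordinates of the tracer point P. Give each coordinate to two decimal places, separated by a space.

-1.45 3.41

A=(0,0), D=(8.00,0)
B = A + 2.00·(cos39°, sin39°) = (1.5543, 1.2586)
|BD| = 6.5674
circle(B,6.00) ∩ circle(D,10.00): a=-1.5888, h=5.7858
  candidates: C₊=(1.1038,7.2417) cross=37.998; C₋=(-1.1139,-4.1154) cross=-37.998
  mode + wants cross > 0 → take C=(1.1038,7.2417) (cross=37.998)
ex = (C−B)/|BC| = (-0.0751,0.9972); ey = (-0.9972,-0.0751)
P = B + 2.37·ex + 2.83·ey = (-1.4457,3.4095)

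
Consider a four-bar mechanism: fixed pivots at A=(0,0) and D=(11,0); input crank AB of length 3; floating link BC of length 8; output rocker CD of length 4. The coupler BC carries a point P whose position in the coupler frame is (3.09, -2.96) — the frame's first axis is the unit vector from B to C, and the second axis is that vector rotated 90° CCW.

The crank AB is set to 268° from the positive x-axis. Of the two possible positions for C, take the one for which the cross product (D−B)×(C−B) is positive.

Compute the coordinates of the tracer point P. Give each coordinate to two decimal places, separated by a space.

3.99 -4.26

A=(0,0), D=(11.00,0)
B = A + 3.00·(cos268°, sin268°) = (-0.1047, -2.9982)
|BD| = 11.5023
circle(B,8.00) ∩ circle(D,4.00): a=7.8377, h=1.6033
  candidates: C₊=(7.0441,0.5926) cross=18.442; C₋=(7.8800,-2.5031) cross=-18.442
  mode + wants cross > 0 → take C=(7.0441,0.5926) (cross=18.442)
ex = (C−B)/|BC| = (0.8936,0.4489); ey = (-0.4489,0.8936)
P = B + 3.09·ex + -2.96·ey = (3.9851,-4.2563)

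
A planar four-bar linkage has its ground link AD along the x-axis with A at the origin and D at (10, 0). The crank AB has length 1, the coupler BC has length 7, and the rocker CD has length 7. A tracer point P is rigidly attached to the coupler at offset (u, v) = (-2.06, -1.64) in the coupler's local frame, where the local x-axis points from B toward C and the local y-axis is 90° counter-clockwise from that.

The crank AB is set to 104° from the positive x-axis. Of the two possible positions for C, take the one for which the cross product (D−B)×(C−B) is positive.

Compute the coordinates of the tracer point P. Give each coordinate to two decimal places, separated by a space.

A=(0,0), D=(10.00,0)
B = A + 1.00·(cos104°, sin104°) = (-0.2419, 0.9703)
|BD| = 10.2878
circle(B,7.00) ∩ circle(D,7.00): a=5.1439, h=4.7477
  candidates: C₊=(5.3268,5.2117) cross=48.843; C₋=(4.4313,-4.2414) cross=-48.843
  mode + wants cross > 0 → take C=(5.3268,5.2117) (cross=48.843)
ex = (C−B)/|BC| = (0.7955,0.6059); ey = (-0.6059,0.7955)
P = B + -2.06·ex + -1.64·ey = (-0.8870,-1.5826)

-0.89 -1.58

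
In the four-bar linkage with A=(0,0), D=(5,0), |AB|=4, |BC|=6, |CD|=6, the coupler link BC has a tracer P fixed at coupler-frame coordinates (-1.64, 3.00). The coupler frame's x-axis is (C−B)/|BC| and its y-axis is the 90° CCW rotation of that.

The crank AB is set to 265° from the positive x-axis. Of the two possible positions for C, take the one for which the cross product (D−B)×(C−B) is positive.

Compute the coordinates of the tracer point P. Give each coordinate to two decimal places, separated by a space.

-3.26 -5.78

A=(0,0), D=(5.00,0)
B = A + 4.00·(cos265°, sin265°) = (-0.3486, -3.9848)
|BD| = 6.6698
circle(B,6.00) ∩ circle(D,6.00): a=3.3349, h=4.9878
  candidates: C₊=(-0.6542,2.0074) cross=33.268; C₋=(5.3056,-5.9922) cross=-33.268
  mode + wants cross > 0 → take C=(-0.6542,2.0074) (cross=33.268)
ex = (C−B)/|BC| = (-0.0509,0.9987); ey = (-0.9987,-0.0509)
P = B + -1.64·ex + 3.00·ey = (-3.2612,-5.7754)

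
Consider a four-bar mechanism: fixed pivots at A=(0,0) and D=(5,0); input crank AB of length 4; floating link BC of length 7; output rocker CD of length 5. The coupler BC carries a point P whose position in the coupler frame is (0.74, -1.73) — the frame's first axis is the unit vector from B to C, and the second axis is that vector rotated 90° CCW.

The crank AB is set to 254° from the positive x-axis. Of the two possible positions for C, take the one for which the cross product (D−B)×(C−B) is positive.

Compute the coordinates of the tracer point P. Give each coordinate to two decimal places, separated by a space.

0.77 -3.63

A=(0,0), D=(5.00,0)
B = A + 4.00·(cos254°, sin254°) = (-1.1025, -3.8450)
|BD| = 7.2129
circle(B,7.00) ∩ circle(D,5.00): a=5.2701, h=4.6071
  candidates: C₊=(0.9003,2.8623) cross=33.231; C₋=(5.8123,-4.9336) cross=-33.231
  mode + wants cross > 0 → take C=(0.9003,2.8623) (cross=33.231)
ex = (C−B)/|BC| = (0.2861,0.9582); ey = (-0.9582,0.2861)
P = B + 0.74·ex + -1.73·ey = (0.7669,-3.6310)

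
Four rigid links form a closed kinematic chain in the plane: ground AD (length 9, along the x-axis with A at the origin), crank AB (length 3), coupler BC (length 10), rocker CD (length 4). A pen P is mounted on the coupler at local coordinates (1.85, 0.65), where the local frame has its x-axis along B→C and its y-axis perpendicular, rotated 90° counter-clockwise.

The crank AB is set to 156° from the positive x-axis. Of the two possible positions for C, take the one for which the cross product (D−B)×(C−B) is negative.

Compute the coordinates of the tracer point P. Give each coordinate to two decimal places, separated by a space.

A=(0,0), D=(9.00,0)
B = A + 3.00·(cos156°, sin156°) = (-2.7406, 1.2202)
|BD| = 11.8039
circle(B,10.00) ∩ circle(D,4.00): a=9.4601, h=3.2414
  candidates: C₊=(7.0038,3.4663) cross=38.261; C₋=(6.3337,-2.9817) cross=-38.261
  mode - wants cross < 0 → take C=(6.3337,-2.9817) (cross=-38.261)
ex = (C−B)/|BC| = (0.9074,-0.4202); ey = (0.4202,0.9074)
P = B + 1.85·ex + 0.65·ey = (-0.7888,1.0327)

-0.79 1.03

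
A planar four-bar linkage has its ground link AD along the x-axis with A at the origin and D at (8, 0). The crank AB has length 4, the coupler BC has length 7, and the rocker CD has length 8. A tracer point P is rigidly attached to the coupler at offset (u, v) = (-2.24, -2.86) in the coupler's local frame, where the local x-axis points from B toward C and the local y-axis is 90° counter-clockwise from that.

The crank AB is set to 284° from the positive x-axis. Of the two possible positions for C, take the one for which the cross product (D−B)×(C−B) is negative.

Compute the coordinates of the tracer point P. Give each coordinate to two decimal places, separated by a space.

A=(0,0), D=(8.00,0)
B = A + 4.00·(cos284°, sin284°) = (0.9677, -3.8812)
|BD| = 8.0322
circle(B,7.00) ∩ circle(D,8.00): a=3.0824, h=6.2848
  candidates: C₊=(0.6295,3.1106) cross=50.481; C₋=(6.7032,-7.8942) cross=-50.481
  mode - wants cross < 0 → take C=(6.7032,-7.8942) (cross=-50.481)
ex = (C−B)/|BC| = (0.8194,-0.5733); ey = (0.5733,0.8194)
P = B + -2.24·ex + -2.86·ey = (-2.5073,-4.9404)

-2.51 -4.94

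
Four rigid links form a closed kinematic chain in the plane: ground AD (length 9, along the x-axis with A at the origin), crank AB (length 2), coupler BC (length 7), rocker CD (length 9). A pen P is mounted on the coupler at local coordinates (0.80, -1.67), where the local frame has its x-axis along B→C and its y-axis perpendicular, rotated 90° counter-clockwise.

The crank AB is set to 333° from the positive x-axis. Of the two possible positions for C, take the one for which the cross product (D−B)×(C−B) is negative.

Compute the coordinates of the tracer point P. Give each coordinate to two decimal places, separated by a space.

0.46 -2.21

A=(0,0), D=(9.00,0)
B = A + 2.00·(cos333°, sin333°) = (1.7820, -0.9080)
|BD| = 7.2749
circle(B,7.00) ∩ circle(D,9.00): a=1.4381, h=6.8507
  candidates: C₊=(2.3538,6.0686) cross=49.838; C₋=(4.0639,-7.5256) cross=-49.838
  mode - wants cross < 0 → take C=(4.0639,-7.5256) (cross=-49.838)
ex = (C−B)/|BC| = (0.3260,-0.9454); ey = (0.9454,0.3260)
P = B + 0.80·ex + -1.67·ey = (0.4640,-2.2087)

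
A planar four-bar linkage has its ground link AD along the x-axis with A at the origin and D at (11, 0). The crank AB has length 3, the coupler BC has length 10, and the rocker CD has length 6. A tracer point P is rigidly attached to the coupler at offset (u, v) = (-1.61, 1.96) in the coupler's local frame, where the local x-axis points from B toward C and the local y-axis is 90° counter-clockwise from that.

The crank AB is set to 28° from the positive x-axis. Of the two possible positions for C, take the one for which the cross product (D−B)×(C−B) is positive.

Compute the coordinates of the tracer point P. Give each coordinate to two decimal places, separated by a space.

0.32 2.42

A=(0,0), D=(11.00,0)
B = A + 3.00·(cos28°, sin28°) = (2.6488, 1.4084)
|BD| = 8.4691
circle(B,10.00) ∩ circle(D,6.00): a=8.0130, h=5.9826
  candidates: C₊=(11.5452,5.9752) cross=50.668; C₋=(9.5553,-5.8235) cross=-50.668
  mode + wants cross > 0 → take C=(11.5452,5.9752) (cross=50.668)
ex = (C−B)/|BC| = (0.8896,0.4567); ey = (-0.4567,0.8896)
P = B + -1.61·ex + 1.96·ey = (0.3214,2.4168)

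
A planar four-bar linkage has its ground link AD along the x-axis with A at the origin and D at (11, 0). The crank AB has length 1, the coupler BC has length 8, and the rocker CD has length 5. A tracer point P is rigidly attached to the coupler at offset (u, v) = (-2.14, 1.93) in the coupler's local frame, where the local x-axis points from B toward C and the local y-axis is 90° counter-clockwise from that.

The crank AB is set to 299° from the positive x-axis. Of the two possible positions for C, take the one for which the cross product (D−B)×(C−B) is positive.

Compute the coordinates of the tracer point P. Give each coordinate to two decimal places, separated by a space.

-2.35 -0.36

A=(0,0), D=(11.00,0)
B = A + 1.00·(cos299°, sin299°) = (0.4848, -0.8746)
|BD| = 10.5515
circle(B,8.00) ∩ circle(D,5.00): a=7.1238, h=3.6402
  candidates: C₊=(7.2824,3.3436) cross=38.410; C₋=(7.8859,-3.9118) cross=-38.410
  mode + wants cross > 0 → take C=(7.2824,3.3436) (cross=38.410)
ex = (C−B)/|BC| = (0.8497,0.5273); ey = (-0.5273,0.8497)
P = B + -2.14·ex + 1.93·ey = (-2.3512,-0.3631)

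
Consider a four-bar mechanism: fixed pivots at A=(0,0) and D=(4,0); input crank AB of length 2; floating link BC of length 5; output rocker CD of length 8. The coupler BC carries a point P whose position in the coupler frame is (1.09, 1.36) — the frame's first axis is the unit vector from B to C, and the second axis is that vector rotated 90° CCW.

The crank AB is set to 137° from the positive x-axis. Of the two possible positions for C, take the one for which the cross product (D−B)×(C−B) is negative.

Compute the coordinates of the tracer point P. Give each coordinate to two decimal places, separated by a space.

A=(0,0), D=(4.00,0)
B = A + 2.00·(cos137°, sin137°) = (-1.4627, 1.3640)
|BD| = 5.6304
circle(B,5.00) ∩ circle(D,8.00): a=-0.6481, h=4.9578
  candidates: C₊=(-0.8905,6.3311) cross=27.915; C₋=(-3.2926,-3.2891) cross=-27.915
  mode - wants cross < 0 → take C=(-3.2926,-3.2891) (cross=-27.915)
ex = (C−B)/|BC| = (-0.3660,-0.9306); ey = (0.9306,-0.3660)
P = B + 1.09·ex + 1.36·ey = (-0.5960,-0.1481)

-0.60 -0.15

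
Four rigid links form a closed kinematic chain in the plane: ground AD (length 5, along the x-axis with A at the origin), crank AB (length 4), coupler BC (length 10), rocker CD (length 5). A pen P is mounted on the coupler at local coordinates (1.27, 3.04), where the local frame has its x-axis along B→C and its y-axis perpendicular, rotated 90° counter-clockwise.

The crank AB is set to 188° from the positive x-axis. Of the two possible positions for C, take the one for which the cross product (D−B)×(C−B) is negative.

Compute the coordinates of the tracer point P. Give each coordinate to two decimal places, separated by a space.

A=(0,0), D=(5.00,0)
B = A + 4.00·(cos188°, sin188°) = (-3.9611, -0.5567)
|BD| = 8.9783
circle(B,10.00) ∩ circle(D,5.00): a=8.6659, h=4.9902
  candidates: C₊=(4.3787,4.9613) cross=44.804; C₋=(4.9976,-5.0000) cross=-44.804
  mode - wants cross < 0 → take C=(4.9976,-5.0000) (cross=-44.804)
ex = (C−B)/|BC| = (0.8959,-0.4443); ey = (0.4443,0.8959)
P = B + 1.27·ex + 3.04·ey = (-1.4726,1.6024)

-1.47 1.60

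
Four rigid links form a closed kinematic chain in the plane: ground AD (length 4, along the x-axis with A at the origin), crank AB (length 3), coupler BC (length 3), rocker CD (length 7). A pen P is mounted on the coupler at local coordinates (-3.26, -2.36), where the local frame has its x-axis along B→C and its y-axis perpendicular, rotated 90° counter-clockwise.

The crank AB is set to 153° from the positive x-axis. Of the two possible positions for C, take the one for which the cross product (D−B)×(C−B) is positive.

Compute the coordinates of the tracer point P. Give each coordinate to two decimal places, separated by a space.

-1.61 -2.52

A=(0,0), D=(4.00,0)
B = A + 3.00·(cos153°, sin153°) = (-2.6730, 1.3620)
|BD| = 6.8106
circle(B,3.00) ∩ circle(D,7.00): a=0.4687, h=2.9632
  candidates: C₊=(-1.6212,4.1715) cross=20.181; C₋=(-2.8064,-1.6351) cross=-20.181
  mode + wants cross > 0 → take C=(-1.6212,4.1715) (cross=20.181)
ex = (C−B)/|BC| = (0.3506,0.9365); ey = (-0.9365,0.3506)
P = B + -3.26·ex + -2.36·ey = (-1.6058,-2.5185)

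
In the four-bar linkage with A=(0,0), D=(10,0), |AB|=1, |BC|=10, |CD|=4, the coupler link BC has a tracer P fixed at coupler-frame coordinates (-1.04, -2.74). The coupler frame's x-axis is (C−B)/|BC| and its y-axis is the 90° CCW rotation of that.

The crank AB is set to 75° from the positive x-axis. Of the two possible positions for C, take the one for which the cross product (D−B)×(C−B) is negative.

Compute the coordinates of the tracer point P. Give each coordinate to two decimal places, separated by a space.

-1.98 -0.93

A=(0,0), D=(10.00,0)
B = A + 1.00·(cos75°, sin75°) = (0.2588, 0.9659)
|BD| = 9.7890
circle(B,10.00) ∩ circle(D,4.00): a=9.1850, h=3.9541
  candidates: C₊=(9.7892,3.9944) cross=38.707; C₋=(9.0088,-3.8753) cross=-38.707
  mode - wants cross < 0 → take C=(9.0088,-3.8753) (cross=-38.707)
ex = (C−B)/|BC| = (0.8750,-0.4841); ey = (0.4841,0.8750)
P = B + -1.04·ex + -2.74·ey = (-1.9777,-0.9281)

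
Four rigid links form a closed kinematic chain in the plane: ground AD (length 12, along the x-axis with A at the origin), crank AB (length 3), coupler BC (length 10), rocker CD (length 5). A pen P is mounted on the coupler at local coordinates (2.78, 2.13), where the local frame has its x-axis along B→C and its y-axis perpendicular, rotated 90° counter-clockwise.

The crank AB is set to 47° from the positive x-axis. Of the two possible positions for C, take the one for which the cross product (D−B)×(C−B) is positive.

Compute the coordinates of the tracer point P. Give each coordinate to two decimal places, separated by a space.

4.12 5.02

A=(0,0), D=(12.00,0)
B = A + 3.00·(cos47°, sin47°) = (2.0460, 2.1941)
|BD| = 10.1929
circle(B,10.00) ∩ circle(D,5.00): a=8.7755, h=4.7949
  candidates: C₊=(11.6479,4.9876) cross=48.874; C₋=(9.5837,-4.3774) cross=-48.874
  mode + wants cross > 0 → take C=(11.6479,4.9876) (cross=48.874)
ex = (C−B)/|BC| = (0.9602,0.2794); ey = (-0.2794,0.9602)
P = B + 2.78·ex + 2.13·ey = (4.1203,5.0159)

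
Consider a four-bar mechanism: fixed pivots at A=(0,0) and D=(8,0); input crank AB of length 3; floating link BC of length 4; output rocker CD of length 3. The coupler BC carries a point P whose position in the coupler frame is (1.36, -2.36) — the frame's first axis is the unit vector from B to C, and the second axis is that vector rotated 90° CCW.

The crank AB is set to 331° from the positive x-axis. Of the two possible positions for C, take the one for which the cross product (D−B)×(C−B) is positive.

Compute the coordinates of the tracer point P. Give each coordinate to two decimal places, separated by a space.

A=(0,0), D=(8.00,0)
B = A + 3.00·(cos331°, sin331°) = (2.6239, -1.4544)
|BD| = 5.5694
circle(B,4.00) ∩ circle(D,3.00): a=3.4131, h=2.0858
  candidates: C₊=(5.3739,1.4503) cross=11.617; C₋=(6.4633,-2.5765) cross=-11.617
  mode + wants cross > 0 → take C=(5.3739,1.4503) (cross=11.617)
ex = (C−B)/|BC| = (0.6875,0.7262); ey = (-0.7262,0.6875)
P = B + 1.36·ex + -2.36·ey = (5.2727,-2.0893)

5.27 -2.09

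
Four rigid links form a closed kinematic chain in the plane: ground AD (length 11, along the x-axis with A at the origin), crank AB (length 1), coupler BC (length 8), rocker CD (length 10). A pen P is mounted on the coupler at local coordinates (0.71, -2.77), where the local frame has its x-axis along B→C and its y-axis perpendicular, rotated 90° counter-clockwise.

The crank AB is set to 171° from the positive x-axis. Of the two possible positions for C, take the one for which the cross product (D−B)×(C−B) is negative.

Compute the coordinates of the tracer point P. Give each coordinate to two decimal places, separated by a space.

-2.91 -1.96

A=(0,0), D=(11.00,0)
B = A + 1.00·(cos171°, sin171°) = (-0.9877, 0.1564)
|BD| = 11.9887
circle(B,8.00) ∩ circle(D,10.00): a=4.4929, h=6.6192
  candidates: C₊=(3.5912,6.7164) cross=79.355; C₋=(3.4185,-6.5208) cross=-79.355
  mode - wants cross < 0 → take C=(3.4185,-6.5208) (cross=-79.355)
ex = (C−B)/|BC| = (0.5508,-0.8347); ey = (0.8347,0.5508)
P = B + 0.71·ex + -2.77·ey = (-2.9086,-1.9618)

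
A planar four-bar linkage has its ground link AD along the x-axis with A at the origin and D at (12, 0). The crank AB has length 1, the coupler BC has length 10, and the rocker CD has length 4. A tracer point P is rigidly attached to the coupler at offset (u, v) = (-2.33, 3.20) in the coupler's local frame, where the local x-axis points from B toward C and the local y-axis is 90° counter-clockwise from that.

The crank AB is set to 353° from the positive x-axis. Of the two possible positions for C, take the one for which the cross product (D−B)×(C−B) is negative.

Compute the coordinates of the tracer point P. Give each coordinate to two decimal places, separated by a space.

A=(0,0), D=(12.00,0)
B = A + 1.00·(cos353°, sin353°) = (0.9925, -0.1219)
|BD| = 11.0081
circle(B,10.00) ∩ circle(D,4.00): a=9.3194, h=3.6261
  candidates: C₊=(10.2713,3.6071) cross=39.916; C₋=(10.3515,-3.6445) cross=-39.916
  mode - wants cross < 0 → take C=(10.3515,-3.6445) (cross=-39.916)
ex = (C−B)/|BC| = (0.9359,-0.3523); ey = (0.3523,0.9359)
P = B + -2.33·ex + 3.20·ey = (-0.0608,3.6938)

-0.06 3.69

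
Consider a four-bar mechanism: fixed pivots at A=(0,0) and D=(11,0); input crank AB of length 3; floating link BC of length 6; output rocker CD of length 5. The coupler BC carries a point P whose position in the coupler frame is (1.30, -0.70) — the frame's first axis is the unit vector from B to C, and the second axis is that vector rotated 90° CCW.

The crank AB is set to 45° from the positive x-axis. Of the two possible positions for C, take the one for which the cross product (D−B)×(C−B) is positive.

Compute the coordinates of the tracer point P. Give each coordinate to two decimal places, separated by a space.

A=(0,0), D=(11.00,0)
B = A + 3.00·(cos45°, sin45°) = (2.1213, 2.1213)
|BD| = 9.1286
circle(B,6.00) ∩ circle(D,5.00): a=5.1668, h=3.0503
  candidates: C₊=(7.8555,3.8874) cross=27.845; C₋=(6.4378,-2.0461) cross=-27.845
  mode + wants cross > 0 → take C=(7.8555,3.8874) (cross=27.845)
ex = (C−B)/|BC| = (0.9557,0.2944); ey = (-0.2944,0.9557)
P = B + 1.30·ex + -0.70·ey = (3.5698,1.8350)

3.57 1.83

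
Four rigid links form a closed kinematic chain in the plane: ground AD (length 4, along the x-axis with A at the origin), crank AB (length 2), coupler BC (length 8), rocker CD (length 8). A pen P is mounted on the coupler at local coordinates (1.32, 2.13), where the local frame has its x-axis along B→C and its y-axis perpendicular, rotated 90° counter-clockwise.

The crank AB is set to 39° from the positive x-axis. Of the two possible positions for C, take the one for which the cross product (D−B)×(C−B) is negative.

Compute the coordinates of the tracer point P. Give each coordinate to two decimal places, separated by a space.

A=(0,0), D=(4.00,0)
B = A + 2.00·(cos39°, sin39°) = (1.5543, 1.2586)
|BD| = 2.7506
circle(B,8.00) ∩ circle(D,8.00): a=1.3753, h=7.8809
  candidates: C₊=(6.3834,7.6367) cross=21.677; C₋=(-0.8291,-6.3781) cross=-21.677
  mode - wants cross < 0 → take C=(-0.8291,-6.3781) (cross=-21.677)
ex = (C−B)/|BC| = (-0.2979,-0.9546); ey = (0.9546,-0.2979)
P = B + 1.32·ex + 2.13·ey = (3.1943,-0.6360)

3.19 -0.64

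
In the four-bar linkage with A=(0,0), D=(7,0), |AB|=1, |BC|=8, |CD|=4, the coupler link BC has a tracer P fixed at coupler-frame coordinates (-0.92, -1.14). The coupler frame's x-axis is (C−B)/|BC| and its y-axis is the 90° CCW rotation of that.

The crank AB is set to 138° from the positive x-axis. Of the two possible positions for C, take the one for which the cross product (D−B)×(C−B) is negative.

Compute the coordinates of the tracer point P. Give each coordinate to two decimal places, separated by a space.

-2.15 0.25

A=(0,0), D=(7.00,0)
B = A + 1.00·(cos138°, sin138°) = (-0.7431, 0.6691)
|BD| = 7.7720
circle(B,8.00) ∩ circle(D,4.00): a=6.9740, h=3.9196
  candidates: C₊=(6.5424,3.9737) cross=30.463; C₋=(5.8675,-3.8363) cross=-30.463
  mode - wants cross < 0 → take C=(5.8675,-3.8363) (cross=-30.463)
ex = (C−B)/|BC| = (0.8263,-0.5632); ey = (0.5632,0.8263)
P = B + -0.92·ex + -1.14·ey = (-2.1454,0.2452)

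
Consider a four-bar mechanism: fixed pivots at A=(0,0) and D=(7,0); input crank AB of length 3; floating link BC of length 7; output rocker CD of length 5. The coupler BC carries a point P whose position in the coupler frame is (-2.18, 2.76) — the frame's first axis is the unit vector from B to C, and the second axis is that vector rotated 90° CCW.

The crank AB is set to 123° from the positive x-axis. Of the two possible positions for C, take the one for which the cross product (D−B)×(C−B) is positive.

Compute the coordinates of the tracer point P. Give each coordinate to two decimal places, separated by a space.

A=(0,0), D=(7.00,0)
B = A + 3.00·(cos123°, sin123°) = (-1.6339, 2.5160)
|BD| = 8.9930
circle(B,7.00) ∩ circle(D,5.00): a=5.8309, h=3.8731
  candidates: C₊=(5.0477,4.6031) cross=34.831; C₋=(2.8805,-2.8337) cross=-34.831
  mode + wants cross > 0 → take C=(5.0477,4.6031) (cross=34.831)
ex = (C−B)/|BC| = (0.9545,0.2982); ey = (-0.2982,0.9545)
P = B + -2.18·ex + 2.76·ey = (-4.5377,4.5005)

-4.54 4.50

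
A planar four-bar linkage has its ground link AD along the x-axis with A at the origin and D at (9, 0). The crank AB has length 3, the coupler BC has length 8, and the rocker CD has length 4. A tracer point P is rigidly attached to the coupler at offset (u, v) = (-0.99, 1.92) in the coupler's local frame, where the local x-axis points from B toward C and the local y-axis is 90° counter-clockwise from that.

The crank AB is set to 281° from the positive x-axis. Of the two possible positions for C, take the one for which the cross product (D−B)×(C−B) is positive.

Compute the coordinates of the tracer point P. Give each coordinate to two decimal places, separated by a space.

A=(0,0), D=(9.00,0)
B = A + 3.00·(cos281°, sin281°) = (0.5724, -2.9449)
|BD| = 8.9273
circle(B,8.00) ∩ circle(D,4.00): a=7.1520, h=3.5845
  candidates: C₊=(6.1417,2.7982) cross=32.000; C₋=(8.5065,-3.9694) cross=-32.000
  mode + wants cross > 0 → take C=(6.1417,2.7982) (cross=32.000)
ex = (C−B)/|BC| = (0.6962,0.7179); ey = (-0.7179,0.6962)
P = B + -0.99·ex + 1.92·ey = (-1.4951,-2.3190)

-1.50 -2.32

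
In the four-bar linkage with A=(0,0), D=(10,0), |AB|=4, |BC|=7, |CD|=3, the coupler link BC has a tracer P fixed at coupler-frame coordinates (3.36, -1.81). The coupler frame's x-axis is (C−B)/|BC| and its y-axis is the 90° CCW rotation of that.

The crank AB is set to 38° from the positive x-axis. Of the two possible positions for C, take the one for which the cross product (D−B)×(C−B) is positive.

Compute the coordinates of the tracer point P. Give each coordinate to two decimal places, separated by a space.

6.64 0.91

A=(0,0), D=(10.00,0)
B = A + 4.00·(cos38°, sin38°) = (3.1520, 2.4626)
|BD| = 7.2773
circle(B,7.00) ∩ circle(D,3.00): a=6.3869, h=2.8648
  candidates: C₊=(10.1316,2.9971) cross=20.848; C₋=(8.1927,-2.3945) cross=-20.848
  mode + wants cross > 0 → take C=(10.1316,2.9971) (cross=20.848)
ex = (C−B)/|BC| = (0.9971,0.0764); ey = (-0.0764,0.9971)
P = B + 3.36·ex + -1.81·ey = (6.6404,0.9145)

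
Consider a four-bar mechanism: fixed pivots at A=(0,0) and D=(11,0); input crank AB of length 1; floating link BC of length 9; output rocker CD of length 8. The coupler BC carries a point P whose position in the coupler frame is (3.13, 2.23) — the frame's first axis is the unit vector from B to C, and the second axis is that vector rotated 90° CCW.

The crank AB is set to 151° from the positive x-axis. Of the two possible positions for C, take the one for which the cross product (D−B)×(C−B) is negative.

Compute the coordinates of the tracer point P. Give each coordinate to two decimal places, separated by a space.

A=(0,0), D=(11.00,0)
B = A + 1.00·(cos151°, sin151°) = (-0.8746, 0.4848)
|BD| = 11.8845
circle(B,9.00) ∩ circle(D,8.00): a=6.6575, h=6.0562
  candidates: C₊=(6.0244,6.2644) cross=71.975; C₋=(5.5303,-5.8380) cross=-71.975
  mode - wants cross < 0 → take C=(5.5303,-5.8380) (cross=-71.975)
ex = (C−B)/|BC| = (0.7117,-0.7025); ey = (0.7025,0.7117)
P = B + 3.13·ex + 2.23·ey = (2.9195,-0.1271)

2.92 -0.13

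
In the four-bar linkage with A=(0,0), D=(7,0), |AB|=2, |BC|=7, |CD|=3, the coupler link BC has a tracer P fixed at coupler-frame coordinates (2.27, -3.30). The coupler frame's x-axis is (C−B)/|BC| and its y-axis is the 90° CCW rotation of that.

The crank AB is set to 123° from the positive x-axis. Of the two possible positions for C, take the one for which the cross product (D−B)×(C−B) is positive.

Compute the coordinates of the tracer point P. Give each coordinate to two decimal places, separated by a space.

A=(0,0), D=(7.00,0)
B = A + 2.00·(cos123°, sin123°) = (-1.0893, 1.6773)
|BD| = 8.2613
circle(B,7.00) ∩ circle(D,3.00): a=6.5516, h=2.4651
  candidates: C₊=(5.8263,2.7609) cross=20.365; C₋=(4.8253,-2.0666) cross=-20.365
  mode + wants cross > 0 → take C=(5.8263,2.7609) (cross=20.365)
ex = (C−B)/|BC| = (0.9879,0.1548); ey = (-0.1548,0.9879)
P = B + 2.27·ex + -3.30·ey = (1.6642,-1.2315)

1.66 -1.23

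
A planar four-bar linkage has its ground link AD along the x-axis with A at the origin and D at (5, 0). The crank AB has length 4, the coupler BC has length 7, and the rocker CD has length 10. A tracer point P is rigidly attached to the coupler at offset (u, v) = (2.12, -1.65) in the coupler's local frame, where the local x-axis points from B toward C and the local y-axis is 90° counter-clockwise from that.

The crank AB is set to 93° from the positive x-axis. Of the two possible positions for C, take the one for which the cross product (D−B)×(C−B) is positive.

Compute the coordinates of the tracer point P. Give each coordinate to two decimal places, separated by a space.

2.32 4.89

A=(0,0), D=(5.00,0)
B = A + 4.00·(cos93°, sin93°) = (-0.2093, 3.9945)
|BD| = 6.5646
circle(B,7.00) ∩ circle(D,10.00): a=-0.6022, h=6.9740
  candidates: C₊=(3.5565,9.8953) cross=45.782; C₋=(-4.9309,-1.1733) cross=-45.782
  mode + wants cross > 0 → take C=(3.5565,9.8953) (cross=45.782)
ex = (C−B)/|BC| = (0.5380,0.8430); ey = (-0.8430,0.5380)
P = B + 2.12·ex + -1.65·ey = (2.3220,4.8939)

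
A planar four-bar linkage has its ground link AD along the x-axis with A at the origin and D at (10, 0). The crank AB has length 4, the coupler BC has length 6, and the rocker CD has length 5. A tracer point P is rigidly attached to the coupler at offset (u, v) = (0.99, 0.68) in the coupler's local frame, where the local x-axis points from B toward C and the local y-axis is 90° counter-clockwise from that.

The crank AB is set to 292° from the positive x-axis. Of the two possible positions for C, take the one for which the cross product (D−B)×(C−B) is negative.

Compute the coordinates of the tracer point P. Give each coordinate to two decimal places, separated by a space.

2.55 -3.13

A=(0,0), D=(10.00,0)
B = A + 4.00·(cos292°, sin292°) = (1.4984, -3.7087)
|BD| = 9.2753
circle(B,6.00) ∩ circle(D,5.00): a=5.2306, h=2.9395
  candidates: C₊=(5.1174,1.0770) cross=27.265; C₋=(7.4681,-4.3115) cross=-27.265
  mode - wants cross < 0 → take C=(7.4681,-4.3115) (cross=-27.265)
ex = (C−B)/|BC| = (0.9949,-0.1005); ey = (0.1005,0.9949)
P = B + 0.99·ex + 0.68·ey = (2.5517,-3.1316)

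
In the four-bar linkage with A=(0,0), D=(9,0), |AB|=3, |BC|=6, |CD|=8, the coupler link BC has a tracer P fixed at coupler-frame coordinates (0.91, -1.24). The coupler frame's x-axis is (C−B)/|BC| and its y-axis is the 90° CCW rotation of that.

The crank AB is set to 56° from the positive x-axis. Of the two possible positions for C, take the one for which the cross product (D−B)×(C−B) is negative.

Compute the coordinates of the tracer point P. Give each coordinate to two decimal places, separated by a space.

0.46 1.55

A=(0,0), D=(9.00,0)
B = A + 3.00·(cos56°, sin56°) = (1.6776, 2.4871)
|BD| = 7.7333
circle(B,6.00) ∩ circle(D,8.00): a=2.0563, h=5.6366
  candidates: C₊=(5.4374,7.1630) cross=43.590; C₋=(1.8118,-3.5114) cross=-43.590
  mode - wants cross < 0 → take C=(1.8118,-3.5114) (cross=-43.590)
ex = (C−B)/|BC| = (0.0224,-0.9997); ey = (0.9997,0.0224)
P = B + 0.91·ex + -1.24·ey = (0.4582,1.5496)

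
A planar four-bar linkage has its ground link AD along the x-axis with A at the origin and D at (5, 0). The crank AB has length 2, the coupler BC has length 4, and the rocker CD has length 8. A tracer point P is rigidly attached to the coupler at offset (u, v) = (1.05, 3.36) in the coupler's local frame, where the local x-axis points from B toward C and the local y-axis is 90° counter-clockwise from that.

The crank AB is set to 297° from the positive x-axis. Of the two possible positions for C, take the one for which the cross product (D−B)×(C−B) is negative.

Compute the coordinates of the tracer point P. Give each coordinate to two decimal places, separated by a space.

3.37 -4.30

A=(0,0), D=(5.00,0)
B = A + 2.00·(cos297°, sin297°) = (0.9080, -1.7820)
|BD| = 4.4632
circle(B,4.00) ∩ circle(D,8.00): a=-3.1457, h=2.4707
  candidates: C₊=(-2.9626,-0.7727) cross=11.027; C₋=(-0.9896,-5.3033) cross=-11.027
  mode - wants cross < 0 → take C=(-0.9896,-5.3033) (cross=-11.027)
ex = (C−B)/|BC| = (-0.4744,-0.8803); ey = (0.8803,-0.4744)
P = B + 1.05·ex + 3.36·ey = (3.3677,-4.3003)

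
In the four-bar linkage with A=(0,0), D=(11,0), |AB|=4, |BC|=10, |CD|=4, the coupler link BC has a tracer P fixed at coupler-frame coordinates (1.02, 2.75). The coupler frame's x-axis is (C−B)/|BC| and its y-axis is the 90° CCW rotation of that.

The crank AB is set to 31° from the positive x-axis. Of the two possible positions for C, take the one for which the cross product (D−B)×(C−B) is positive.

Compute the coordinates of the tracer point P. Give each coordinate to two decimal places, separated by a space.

4.12 4.91

A=(0,0), D=(11.00,0)
B = A + 4.00·(cos31°, sin31°) = (3.4287, 2.0602)
|BD| = 7.8466
circle(B,10.00) ∩ circle(D,4.00): a=9.2759, h=3.7359
  candidates: C₊=(13.3601,3.2296) cross=29.314; C₋=(11.3983,-3.9801) cross=-29.314
  mode + wants cross > 0 → take C=(13.3601,3.2296) (cross=29.314)
ex = (C−B)/|BC| = (0.9931,0.1169); ey = (-0.1169,0.9931)
P = B + 1.02·ex + 2.75·ey = (4.1201,4.9106)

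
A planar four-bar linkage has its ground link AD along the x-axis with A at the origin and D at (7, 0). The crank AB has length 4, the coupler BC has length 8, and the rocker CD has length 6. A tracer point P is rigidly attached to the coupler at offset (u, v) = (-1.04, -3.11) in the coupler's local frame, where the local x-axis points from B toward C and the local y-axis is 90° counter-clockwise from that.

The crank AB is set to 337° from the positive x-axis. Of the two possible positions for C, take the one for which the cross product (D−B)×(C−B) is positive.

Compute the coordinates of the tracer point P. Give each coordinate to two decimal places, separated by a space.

A=(0,0), D=(7.00,0)
B = A + 4.00·(cos337°, sin337°) = (3.6820, -1.5629)
|BD| = 3.6677
circle(B,8.00) ∩ circle(D,6.00): a=5.6510, h=5.6627
  candidates: C₊=(6.3811,5.9680) cross=20.769; C₋=(11.2073,-4.2777) cross=-20.769
  mode + wants cross > 0 → take C=(6.3811,5.9680) (cross=20.769)
ex = (C−B)/|BC| = (0.3374,0.9414); ey = (-0.9414,0.3374)
P = B + -1.04·ex + -3.11·ey = (6.2588,-3.5912)

6.26 -3.59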